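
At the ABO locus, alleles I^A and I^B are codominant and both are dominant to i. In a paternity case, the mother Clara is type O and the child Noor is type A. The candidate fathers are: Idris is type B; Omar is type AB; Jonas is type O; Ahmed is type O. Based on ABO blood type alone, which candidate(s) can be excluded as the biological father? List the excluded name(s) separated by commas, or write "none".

Idris, Jonas, Ahmed

A candidate is excluded only if no genotype consistent with his phenotype could produce a type A child with a type O mother.
Idris (type B): no genotype consistent with that phenotype can produce a type-A child with a type-O mother.
Jonas (type O): no genotype consistent with that phenotype can produce a type-A child with a type-O mother.
Ahmed (type O): no genotype consistent with that phenotype can produce a type-A child with a type-O mother.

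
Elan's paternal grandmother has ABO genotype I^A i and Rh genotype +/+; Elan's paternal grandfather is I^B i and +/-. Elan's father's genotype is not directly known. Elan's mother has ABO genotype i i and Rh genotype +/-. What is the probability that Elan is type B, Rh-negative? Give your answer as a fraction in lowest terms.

1/32

Elan's father's ABO genotype from I^A i × I^B i: 1/4 I^A I^B, 1/4 I^A i, 1/4 I^B i, 1/4 i i.
Crossing each possibility with the mother i i and summing P(type B): 1/4·1/2 + 1/4·0 + 1/4·1/2 + 1/4·0 = 1/4.
Similarly for Rh via the father's Rh distribution: P(Rh-) = 1/8.
Independent loci: 1/4 × 1/8 = 1/32.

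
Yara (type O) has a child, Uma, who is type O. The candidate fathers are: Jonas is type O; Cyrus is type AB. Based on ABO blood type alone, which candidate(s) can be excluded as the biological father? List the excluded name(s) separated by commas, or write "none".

Cyrus

A candidate is excluded only if no genotype consistent with his phenotype could produce a type O child with a type O mother.
Cyrus (type AB): no genotype consistent with that phenotype can produce a type-O child with a type-O mother.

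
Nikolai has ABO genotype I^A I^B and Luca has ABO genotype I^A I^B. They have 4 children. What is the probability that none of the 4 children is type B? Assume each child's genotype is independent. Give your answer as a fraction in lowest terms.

ABO cross I^A I^B × I^A I^B → 1/4 A, 1/4 B, 1/2 AB.
So P(type B) = 1/4 per child.
P(not type B) = 3/4 for one child; (3/4)^4 = 81/256.

81/256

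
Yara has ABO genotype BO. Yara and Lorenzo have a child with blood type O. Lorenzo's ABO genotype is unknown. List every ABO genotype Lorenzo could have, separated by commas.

AO, BO, OO

For each candidate genotype of Lorenzo, check whether crossing it with BO can produce every observed child phenotype.
  AA → possible child types {A, AB} ✗
  AB → possible child types {A, B, AB} ✗
  AO → possible child types {O, A, B, AB} ✓
  BB → possible child types {B} ✗
  BO → possible child types {O, B} ✓
  OO → possible child types {O, B} ✓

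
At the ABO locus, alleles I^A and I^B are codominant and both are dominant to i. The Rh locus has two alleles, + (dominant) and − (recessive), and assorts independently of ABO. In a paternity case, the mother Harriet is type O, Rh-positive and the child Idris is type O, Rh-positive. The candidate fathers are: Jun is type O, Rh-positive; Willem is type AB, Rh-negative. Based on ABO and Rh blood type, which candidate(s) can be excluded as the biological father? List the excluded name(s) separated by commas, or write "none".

Willem

A candidate is excluded only if no genotype consistent with his phenotype could produce a type O, Rh-positive child with a type O, Rh-positive mother.
Willem (type AB, Rh-): no genotype consistent with that phenotype can produce a type-O Rh+ child with a type-O mother.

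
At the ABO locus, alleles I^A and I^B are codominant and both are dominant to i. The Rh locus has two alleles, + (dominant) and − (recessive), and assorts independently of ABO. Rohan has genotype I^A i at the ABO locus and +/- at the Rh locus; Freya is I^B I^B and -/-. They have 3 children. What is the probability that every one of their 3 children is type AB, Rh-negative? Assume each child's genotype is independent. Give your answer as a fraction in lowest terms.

ABO cross I^A i × I^B I^B → 1/2 B, 1/2 AB.
Rh cross +/- × -/- → 1/2 Rh+, 1/2 Rh-; so P(type AB, Rh-negative) = 1/2 × 1/2 = 1/4 per child.
All 3 independent: (1/4)^3 = 1/64.

1/64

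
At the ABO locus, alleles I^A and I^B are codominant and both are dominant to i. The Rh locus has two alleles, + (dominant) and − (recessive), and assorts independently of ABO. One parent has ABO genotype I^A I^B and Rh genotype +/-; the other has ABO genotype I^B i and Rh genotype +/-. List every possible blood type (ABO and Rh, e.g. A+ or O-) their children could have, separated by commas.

A+, A-, B+, B-, AB+, AB-

Gametes from I^A I^B × I^B i give offspring ABO genotypes I^A I^B, I^A i, I^B I^B, I^B i, i.e. phenotypes A, B, AB.
Rh cross +/- × +/- → phenotypes Rh+, Rh-.
Combining independently: A+, A-, B+, B-, AB+, AB-.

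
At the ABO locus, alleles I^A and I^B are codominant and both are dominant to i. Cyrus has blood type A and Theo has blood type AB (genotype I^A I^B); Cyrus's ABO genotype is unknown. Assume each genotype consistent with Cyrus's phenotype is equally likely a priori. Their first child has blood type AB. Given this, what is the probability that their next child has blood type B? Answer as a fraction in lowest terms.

Possible genotypes: Cyrus ∈ {I^A I^A, I^A i}; Theo ∈ {I^A I^B}.
Weight each parental genotype pair by prior × P(type-AB child):
  I^A I^A × I^A I^B: posterior weight 2/3; P(next child type B) = 0.
  I^A i × I^A I^B: posterior weight 1/3; P(next child type B) = 1/4.
Weighted sum = 1/12.

1/12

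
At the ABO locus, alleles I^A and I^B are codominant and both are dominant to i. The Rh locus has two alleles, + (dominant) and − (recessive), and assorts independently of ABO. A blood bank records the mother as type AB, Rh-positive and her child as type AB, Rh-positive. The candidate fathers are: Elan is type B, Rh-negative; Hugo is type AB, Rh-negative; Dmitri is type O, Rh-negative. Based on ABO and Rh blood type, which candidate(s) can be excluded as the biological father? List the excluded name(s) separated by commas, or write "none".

Dmitri

A candidate is excluded only if no genotype consistent with his phenotype could produce a type AB, Rh-positive child with a type AB, Rh-positive mother.
Dmitri (type O, Rh-): no genotype consistent with that phenotype can produce a type-AB Rh+ child with a type-AB mother.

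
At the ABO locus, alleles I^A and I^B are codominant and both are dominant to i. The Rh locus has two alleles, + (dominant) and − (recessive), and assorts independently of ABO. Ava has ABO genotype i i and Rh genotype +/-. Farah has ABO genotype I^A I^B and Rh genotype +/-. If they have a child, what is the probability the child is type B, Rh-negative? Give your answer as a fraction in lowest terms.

1/8

ABO cross i i × I^A I^B → offspring phenotypes: 1/2 A, 1/2 B.
Rh cross +/- × +/- → 3/4 Rh+, 1/4 Rh-.
Independent loci: P(type B, Rh-negative) = 1/2 × 1/4 = 1/8.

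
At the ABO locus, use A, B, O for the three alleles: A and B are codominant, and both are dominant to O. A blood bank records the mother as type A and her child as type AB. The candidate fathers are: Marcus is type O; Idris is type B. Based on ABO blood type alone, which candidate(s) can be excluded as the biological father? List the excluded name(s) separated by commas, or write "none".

A candidate is excluded only if no genotype consistent with his phenotype could produce a type AB child with a type A mother.
Marcus (type O): no genotype consistent with that phenotype can produce a type-AB child with a type-A mother.

Marcus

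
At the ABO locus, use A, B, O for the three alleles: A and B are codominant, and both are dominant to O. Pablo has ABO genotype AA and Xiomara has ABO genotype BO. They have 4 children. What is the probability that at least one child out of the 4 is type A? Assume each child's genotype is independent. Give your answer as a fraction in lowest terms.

ABO cross AA × BO → 1/2 A, 1/2 AB.
So P(type A) = 1/2 per child.
P(none) = (1/2)^4 = 1/16; P(at least one) = 1 − 1/16 = 15/16.

15/16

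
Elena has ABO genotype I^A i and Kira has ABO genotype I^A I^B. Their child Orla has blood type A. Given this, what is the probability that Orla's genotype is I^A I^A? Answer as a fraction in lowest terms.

1/2

Cross I^A i × I^A I^B → 1/4 I^A I^A, 1/4 I^A I^B, 1/4 I^A i, 1/4 I^B i.
Type-A genotypes among offspring: I^A I^A (1/4), I^A i (1/4); total 1/2.
P(I^A I^A | type A) = (1/4) / (1/2) = 1/2.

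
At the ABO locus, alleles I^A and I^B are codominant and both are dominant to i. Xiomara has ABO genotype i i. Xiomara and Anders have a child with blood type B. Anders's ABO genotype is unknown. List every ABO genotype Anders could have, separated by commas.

For each candidate genotype of Anders, check whether crossing it with i i can produce every observed child phenotype.
  I^A I^A → possible child types {A} ✗
  I^A I^B → possible child types {A, B} ✓
  I^A i → possible child types {O, A} ✗
  I^B I^B → possible child types {B} ✓
  I^B i → possible child types {O, B} ✓
  i i → possible child types {O} ✗

I^A I^B, I^B I^B, I^B i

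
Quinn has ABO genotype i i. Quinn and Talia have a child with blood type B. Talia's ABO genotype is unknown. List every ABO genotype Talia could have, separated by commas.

For each candidate genotype of Talia, check whether crossing it with i i can produce every observed child phenotype.
  I^A I^A → possible child types {A} ✗
  I^A I^B → possible child types {A, B} ✓
  I^A i → possible child types {O, A} ✗
  I^B I^B → possible child types {B} ✓
  I^B i → possible child types {O, B} ✓
  i i → possible child types {O} ✗

I^A I^B, I^B I^B, I^B i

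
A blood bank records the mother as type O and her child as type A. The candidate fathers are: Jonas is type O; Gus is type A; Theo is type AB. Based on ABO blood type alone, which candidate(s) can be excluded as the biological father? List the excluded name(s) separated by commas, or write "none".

A candidate is excluded only if no genotype consistent with his phenotype could produce a type A child with a type O mother.
Jonas (type O): no genotype consistent with that phenotype can produce a type-A child with a type-O mother.

Jonas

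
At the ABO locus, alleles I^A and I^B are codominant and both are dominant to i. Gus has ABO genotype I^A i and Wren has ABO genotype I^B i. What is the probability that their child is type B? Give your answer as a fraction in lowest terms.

ABO cross I^A i × I^B i → offspring phenotypes: 1/4 O, 1/4 A, 1/4 B, 1/4 AB.
So P(type B) = 1/4.

1/4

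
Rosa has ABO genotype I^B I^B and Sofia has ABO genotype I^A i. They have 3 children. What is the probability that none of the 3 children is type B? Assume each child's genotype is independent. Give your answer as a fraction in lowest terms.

ABO cross I^B I^B × I^A i → 1/2 B, 1/2 AB.
So P(type B) = 1/2 per child.
P(not type B) = 1/2 for one child; (1/2)^3 = 1/8.

1/8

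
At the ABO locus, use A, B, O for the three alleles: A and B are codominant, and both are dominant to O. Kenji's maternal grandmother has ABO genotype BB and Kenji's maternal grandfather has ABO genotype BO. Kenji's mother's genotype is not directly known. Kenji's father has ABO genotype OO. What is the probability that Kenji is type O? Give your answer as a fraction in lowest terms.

Kenji's mother's ABO genotype from BB × BO: 1/2 BB, 1/2 BO.
Crossing each possibility with the father OO and summing P(type O): 1/2·0 + 1/2·1/2 = 1/4.

1/4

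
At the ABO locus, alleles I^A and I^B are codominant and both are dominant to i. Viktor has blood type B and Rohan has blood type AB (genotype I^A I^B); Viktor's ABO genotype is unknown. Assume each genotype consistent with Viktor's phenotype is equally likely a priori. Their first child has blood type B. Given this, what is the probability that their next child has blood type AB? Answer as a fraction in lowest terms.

3/8

Possible genotypes: Viktor ∈ {I^B I^B, I^B i}; Rohan ∈ {I^A I^B}.
Weight each parental genotype pair by prior × P(type-B child):
  I^B I^B × I^A I^B: posterior weight 1/2; P(next child type AB) = 1/2.
  I^B i × I^A I^B: posterior weight 1/2; P(next child type AB) = 1/4.
Weighted sum = 3/8.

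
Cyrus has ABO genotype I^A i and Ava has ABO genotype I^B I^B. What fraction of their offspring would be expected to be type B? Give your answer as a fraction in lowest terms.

ABO cross I^A i × I^B I^B → offspring phenotypes: 1/2 B, 1/2 AB.
So P(type B) = 1/2.

1/2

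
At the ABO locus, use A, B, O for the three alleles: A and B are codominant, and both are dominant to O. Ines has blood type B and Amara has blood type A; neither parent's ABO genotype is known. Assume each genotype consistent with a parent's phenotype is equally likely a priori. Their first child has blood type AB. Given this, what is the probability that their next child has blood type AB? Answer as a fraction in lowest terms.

Possible genotypes: Ines ∈ {BB, BO}; Amara ∈ {AA, AO}.
Weight each parental genotype pair by prior × P(type-AB child):
  BB × AA: posterior weight 4/9; P(next child type AB) = 1.
  BB × AO: posterior weight 2/9; P(next child type AB) = 1/2.
  BO × AA: posterior weight 2/9; P(next child type AB) = 1/2.
  BO × AO: posterior weight 1/9; P(next child type AB) = 1/4.
Weighted sum = 25/36.

25/36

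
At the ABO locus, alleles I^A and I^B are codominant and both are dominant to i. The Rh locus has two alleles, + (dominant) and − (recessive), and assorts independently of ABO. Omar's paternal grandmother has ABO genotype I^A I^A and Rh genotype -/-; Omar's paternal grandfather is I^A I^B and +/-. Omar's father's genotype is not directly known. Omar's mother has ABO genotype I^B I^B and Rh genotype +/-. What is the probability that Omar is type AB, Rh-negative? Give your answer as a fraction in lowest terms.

9/32

Omar's father's ABO genotype from I^A I^A × I^A I^B: 1/2 I^A I^A, 1/2 I^A I^B.
Crossing each possibility with the mother I^B I^B and summing P(type AB): 1/2·1 + 1/2·1/2 = 3/4.
Similarly for Rh via the father's Rh distribution: P(Rh-) = 3/8.
Independent loci: 3/4 × 3/8 = 9/32.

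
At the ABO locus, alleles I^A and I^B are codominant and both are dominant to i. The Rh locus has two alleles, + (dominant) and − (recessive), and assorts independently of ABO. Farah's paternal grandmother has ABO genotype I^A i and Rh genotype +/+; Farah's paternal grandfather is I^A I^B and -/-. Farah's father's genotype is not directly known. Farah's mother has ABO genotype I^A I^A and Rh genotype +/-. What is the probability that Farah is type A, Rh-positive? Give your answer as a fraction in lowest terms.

9/16

Farah's father's ABO genotype from I^A i × I^A I^B: 1/4 I^A I^A, 1/4 I^A I^B, 1/4 I^A i, 1/4 I^B i.
Crossing each possibility with the mother I^A I^A and summing P(type A): 1/4·1 + 1/4·1/2 + 1/4·1 + 1/4·1/2 = 3/4.
Similarly for Rh via the father's Rh distribution: P(Rh+) = 3/4.
Independent loci: 3/4 × 3/4 = 9/16.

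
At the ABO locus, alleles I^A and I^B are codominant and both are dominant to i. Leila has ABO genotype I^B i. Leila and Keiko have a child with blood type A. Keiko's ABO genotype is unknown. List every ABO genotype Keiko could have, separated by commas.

For each candidate genotype of Keiko, check whether crossing it with I^B i can produce every observed child phenotype.
  I^A I^A → possible child types {A, AB} ✓
  I^A I^B → possible child types {A, B, AB} ✓
  I^A i → possible child types {O, A, B, AB} ✓
  I^B I^B → possible child types {B} ✗
  I^B i → possible child types {O, B} ✗
  i i → possible child types {O, B} ✗

I^A I^A, I^A I^B, I^A i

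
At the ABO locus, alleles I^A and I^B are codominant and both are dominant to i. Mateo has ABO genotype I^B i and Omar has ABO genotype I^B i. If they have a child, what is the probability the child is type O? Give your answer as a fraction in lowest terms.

ABO cross I^B i × I^B i → offspring phenotypes: 1/4 O, 3/4 B.
So P(type O) = 1/4.

1/4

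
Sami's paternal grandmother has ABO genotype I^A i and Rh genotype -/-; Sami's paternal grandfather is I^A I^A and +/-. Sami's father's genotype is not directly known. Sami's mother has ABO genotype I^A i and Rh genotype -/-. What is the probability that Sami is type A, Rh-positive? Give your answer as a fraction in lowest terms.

Sami's father's ABO genotype from I^A i × I^A I^A: 1/2 I^A I^A, 1/2 I^A i.
Crossing each possibility with the mother I^A i and summing P(type A): 1/2·1 + 1/2·3/4 = 7/8.
Similarly for Rh via the father's Rh distribution: P(Rh+) = 1/4.
Independent loci: 7/8 × 1/4 = 7/32.

7/32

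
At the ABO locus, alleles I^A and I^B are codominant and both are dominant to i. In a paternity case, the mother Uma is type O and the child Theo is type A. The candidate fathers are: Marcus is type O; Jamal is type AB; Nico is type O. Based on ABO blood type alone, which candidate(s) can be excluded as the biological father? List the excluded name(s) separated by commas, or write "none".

A candidate is excluded only if no genotype consistent with his phenotype could produce a type A child with a type O mother.
Marcus (type O): no genotype consistent with that phenotype can produce a type-A child with a type-O mother.
Nico (type O): no genotype consistent with that phenotype can produce a type-A child with a type-O mother.

Marcus, Nico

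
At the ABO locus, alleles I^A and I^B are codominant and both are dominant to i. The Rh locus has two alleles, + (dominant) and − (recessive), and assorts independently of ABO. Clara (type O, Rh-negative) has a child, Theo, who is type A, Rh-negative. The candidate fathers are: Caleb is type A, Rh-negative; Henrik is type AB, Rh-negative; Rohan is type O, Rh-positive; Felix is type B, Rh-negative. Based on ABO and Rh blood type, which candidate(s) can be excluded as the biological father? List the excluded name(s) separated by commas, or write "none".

Rohan, Felix

A candidate is excluded only if no genotype consistent with his phenotype could produce a type A, Rh-negative child with a type O, Rh-negative mother.
Rohan (type O, Rh+): no genotype consistent with that phenotype can produce a type-A Rh- child with a type-O mother.
Felix (type B, Rh-): no genotype consistent with that phenotype can produce a type-A Rh- child with a type-O mother.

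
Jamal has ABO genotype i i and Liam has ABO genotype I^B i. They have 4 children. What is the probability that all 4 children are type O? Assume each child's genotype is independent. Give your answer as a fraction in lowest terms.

1/16

ABO cross i i × I^B i → 1/2 O, 1/2 B.
So P(type O) = 1/2 per child.
All 4 independent: (1/2)^4 = 1/16.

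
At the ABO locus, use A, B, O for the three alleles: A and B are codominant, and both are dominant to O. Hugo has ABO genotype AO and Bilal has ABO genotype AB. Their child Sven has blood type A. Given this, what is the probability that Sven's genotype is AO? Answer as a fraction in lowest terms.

Cross AO × AB → 1/4 AA, 1/4 AB, 1/4 AO, 1/4 BO.
Type-A genotypes among offspring: AA (1/4), AO (1/4); total 1/2.
P(AO | type A) = (1/4) / (1/2) = 1/2.

1/2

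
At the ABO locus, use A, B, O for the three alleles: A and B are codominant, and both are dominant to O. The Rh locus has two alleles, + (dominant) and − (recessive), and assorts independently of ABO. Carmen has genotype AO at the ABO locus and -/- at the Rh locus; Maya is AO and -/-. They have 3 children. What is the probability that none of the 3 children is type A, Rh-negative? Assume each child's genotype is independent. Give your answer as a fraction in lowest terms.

1/64

ABO cross AO × AO → 1/4 O, 3/4 A.
Rh cross -/- × -/- → 1 Rh-; so P(type A, Rh-negative) = 3/4 × 1 = 3/4 per child.
P(not type A, Rh-negative) = 1/4 for one child; (1/4)^3 = 1/64.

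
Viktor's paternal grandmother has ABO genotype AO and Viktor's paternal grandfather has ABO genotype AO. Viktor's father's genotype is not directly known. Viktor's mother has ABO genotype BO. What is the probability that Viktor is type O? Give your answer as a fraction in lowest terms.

Viktor's father's ABO genotype from AO × AO: 1/4 AA, 1/2 AO, 1/4 OO.
Crossing each possibility with the mother BO and summing P(type O): 1/4·0 + 1/2·1/4 + 1/4·1/2 = 1/4.

1/4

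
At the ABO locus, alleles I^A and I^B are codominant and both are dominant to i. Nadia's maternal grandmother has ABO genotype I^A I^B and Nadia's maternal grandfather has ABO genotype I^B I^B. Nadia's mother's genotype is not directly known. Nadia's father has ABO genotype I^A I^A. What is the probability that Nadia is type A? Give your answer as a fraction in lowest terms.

Nadia's mother's ABO genotype from I^A I^B × I^B I^B: 1/2 I^A I^B, 1/2 I^B I^B.
Crossing each possibility with the father I^A I^A and summing P(type A): 1/2·1/2 + 1/2·0 = 1/4.

1/4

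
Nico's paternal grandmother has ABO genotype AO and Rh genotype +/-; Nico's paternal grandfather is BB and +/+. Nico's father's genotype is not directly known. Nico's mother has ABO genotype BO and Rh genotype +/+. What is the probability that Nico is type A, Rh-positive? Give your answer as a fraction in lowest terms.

1/8

Nico's father's ABO genotype from AO × BB: 1/2 AB, 1/2 BO.
Crossing each possibility with the mother BO and summing P(type A): 1/2·1/4 + 1/2·0 = 1/8.
Similarly for Rh via the father's Rh distribution: P(Rh+) = 1.
Independent loci: 1/8 × 1 = 1/8.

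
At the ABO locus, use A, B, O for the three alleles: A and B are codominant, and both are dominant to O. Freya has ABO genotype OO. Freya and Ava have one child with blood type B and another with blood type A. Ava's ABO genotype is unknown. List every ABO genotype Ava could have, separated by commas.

For each candidate genotype of Ava, check whether crossing it with OO can produce every observed child phenotype.
  AA → possible child types {A} ✗
  AB → possible child types {A, B} ✓
  AO → possible child types {O, A} ✗
  BB → possible child types {B} ✗
  BO → possible child types {O, B} ✗
  OO → possible child types {O} ✗

AB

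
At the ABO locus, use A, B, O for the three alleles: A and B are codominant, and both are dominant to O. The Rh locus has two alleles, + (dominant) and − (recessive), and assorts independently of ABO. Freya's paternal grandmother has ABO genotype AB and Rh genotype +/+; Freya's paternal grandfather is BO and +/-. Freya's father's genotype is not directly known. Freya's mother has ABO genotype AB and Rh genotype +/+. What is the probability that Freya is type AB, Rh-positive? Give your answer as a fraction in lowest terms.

3/8

Freya's father's ABO genotype from AB × BO: 1/4 AB, 1/4 AO, 1/4 BB, 1/4 BO.
Crossing each possibility with the mother AB and summing P(type AB): 1/4·1/2 + 1/4·1/4 + 1/4·1/2 + 1/4·1/4 = 3/8.
Similarly for Rh via the father's Rh distribution: P(Rh+) = 1.
Independent loci: 3/8 × 1 = 3/8.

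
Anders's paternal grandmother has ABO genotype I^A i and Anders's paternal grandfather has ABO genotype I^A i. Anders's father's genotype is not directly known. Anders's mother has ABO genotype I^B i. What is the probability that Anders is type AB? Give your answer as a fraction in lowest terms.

Anders's father's ABO genotype from I^A i × I^A i: 1/4 I^A I^A, 1/2 I^A i, 1/4 i i.
Crossing each possibility with the mother I^B i and summing P(type AB): 1/4·1/2 + 1/2·1/4 + 1/4·0 = 1/4.

1/4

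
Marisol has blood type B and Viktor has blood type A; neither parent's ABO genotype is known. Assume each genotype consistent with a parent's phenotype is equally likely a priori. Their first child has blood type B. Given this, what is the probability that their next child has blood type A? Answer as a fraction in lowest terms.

Possible genotypes: Marisol ∈ {BB, BO}; Viktor ∈ {AA, AO}.
Weight each parental genotype pair by prior × P(type-B child):
  BB × AO: posterior weight 2/3; P(next child type A) = 0.
  BO × AO: posterior weight 1/3; P(next child type A) = 1/4.
Weighted sum = 1/12.

1/12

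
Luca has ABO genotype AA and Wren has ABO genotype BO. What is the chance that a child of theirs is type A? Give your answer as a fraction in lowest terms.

ABO cross AA × BO → offspring phenotypes: 1/2 A, 1/2 AB.
So P(type A) = 1/2.

1/2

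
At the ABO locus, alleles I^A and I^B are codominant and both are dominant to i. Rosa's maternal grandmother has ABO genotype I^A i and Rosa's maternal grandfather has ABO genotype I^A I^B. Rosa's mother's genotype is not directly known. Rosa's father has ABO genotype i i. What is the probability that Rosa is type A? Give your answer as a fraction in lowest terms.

Rosa's mother's ABO genotype from I^A i × I^A I^B: 1/4 I^A I^A, 1/4 I^A I^B, 1/4 I^A i, 1/4 I^B i.
Crossing each possibility with the father i i and summing P(type A): 1/4·1 + 1/4·1/2 + 1/4·1/2 + 1/4·0 = 1/2.

1/2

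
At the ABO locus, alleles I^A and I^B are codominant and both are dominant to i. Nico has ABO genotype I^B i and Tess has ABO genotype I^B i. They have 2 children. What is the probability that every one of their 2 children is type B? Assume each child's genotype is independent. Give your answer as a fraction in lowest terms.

9/16

ABO cross I^B i × I^B i → 1/4 O, 3/4 B.
So P(type B) = 3/4 per child.
All 2 independent: (3/4)^2 = 9/16.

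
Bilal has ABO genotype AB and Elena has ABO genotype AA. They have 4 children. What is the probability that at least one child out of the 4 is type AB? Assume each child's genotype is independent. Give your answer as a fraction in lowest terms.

ABO cross AB × AA → 1/2 A, 1/2 AB.
So P(type AB) = 1/2 per child.
P(none) = (1/2)^4 = 1/16; P(at least one) = 1 − 1/16 = 15/16.

15/16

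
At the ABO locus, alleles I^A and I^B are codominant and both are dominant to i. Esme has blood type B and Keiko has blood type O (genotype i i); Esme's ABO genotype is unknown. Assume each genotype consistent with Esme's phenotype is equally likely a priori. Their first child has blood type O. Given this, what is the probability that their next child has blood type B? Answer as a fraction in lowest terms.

Possible genotypes: Esme ∈ {I^B I^B, I^B i}; Keiko ∈ {i i}.
Weight each parental genotype pair by prior × P(type-O child):
  I^B i × i i: posterior weight 1; P(next child type B) = 1/2.
Weighted sum = 1/2.

1/2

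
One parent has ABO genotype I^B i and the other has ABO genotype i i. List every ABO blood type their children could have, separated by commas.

Gametes from I^B i × i i give offspring ABO genotypes I^B i, i i, i.e. phenotypes O, B.

O, B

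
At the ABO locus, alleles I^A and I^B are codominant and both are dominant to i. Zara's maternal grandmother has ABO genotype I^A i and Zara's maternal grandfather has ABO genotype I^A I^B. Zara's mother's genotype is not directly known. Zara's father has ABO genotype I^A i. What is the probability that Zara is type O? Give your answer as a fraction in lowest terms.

1/8

Zara's mother's ABO genotype from I^A i × I^A I^B: 1/4 I^A I^A, 1/4 I^A I^B, 1/4 I^A i, 1/4 I^B i.
Crossing each possibility with the father I^A i and summing P(type O): 1/4·0 + 1/4·0 + 1/4·1/4 + 1/4·1/4 = 1/8.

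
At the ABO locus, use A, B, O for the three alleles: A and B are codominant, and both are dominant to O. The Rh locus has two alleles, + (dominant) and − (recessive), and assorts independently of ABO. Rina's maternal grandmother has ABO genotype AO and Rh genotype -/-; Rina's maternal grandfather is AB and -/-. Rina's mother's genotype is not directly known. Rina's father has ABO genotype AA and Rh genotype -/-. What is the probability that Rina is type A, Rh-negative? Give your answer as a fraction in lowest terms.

3/4

Rina's mother's ABO genotype from AO × AB: 1/4 AA, 1/4 AB, 1/4 AO, 1/4 BO.
Crossing each possibility with the father AA and summing P(type A): 1/4·1 + 1/4·1/2 + 1/4·1 + 1/4·1/2 = 3/4.
Similarly for Rh via the mother's Rh distribution: P(Rh-) = 1.
Independent loci: 3/4 × 1 = 3/4.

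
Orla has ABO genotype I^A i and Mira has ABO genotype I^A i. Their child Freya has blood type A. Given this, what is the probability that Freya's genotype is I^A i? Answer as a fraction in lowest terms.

2/3

Cross I^A i × I^A i → 1/4 I^A I^A, 1/2 I^A i, 1/4 i i.
Type-A genotypes among offspring: I^A I^A (1/4), I^A i (1/2); total 3/4.
P(I^A i | type A) = (1/2) / (3/4) = 2/3.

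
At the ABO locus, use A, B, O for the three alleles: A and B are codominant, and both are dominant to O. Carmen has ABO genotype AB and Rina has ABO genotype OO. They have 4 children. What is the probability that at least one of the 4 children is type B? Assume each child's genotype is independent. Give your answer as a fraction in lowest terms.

ABO cross AB × OO → 1/2 A, 1/2 B.
So P(type B) = 1/2 per child.
P(none) = (1/2)^4 = 1/16; P(at least one) = 1 − 1/16 = 15/16.

15/16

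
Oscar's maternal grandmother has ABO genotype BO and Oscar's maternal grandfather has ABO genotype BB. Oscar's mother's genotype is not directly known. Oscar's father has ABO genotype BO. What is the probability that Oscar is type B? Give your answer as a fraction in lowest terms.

7/8

Oscar's mother's ABO genotype from BO × BB: 1/2 BB, 1/2 BO.
Crossing each possibility with the father BO and summing P(type B): 1/2·1 + 1/2·3/4 = 7/8.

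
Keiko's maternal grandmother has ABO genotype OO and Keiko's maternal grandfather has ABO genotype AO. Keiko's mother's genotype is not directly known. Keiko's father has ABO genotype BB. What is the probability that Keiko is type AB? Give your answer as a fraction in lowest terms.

Keiko's mother's ABO genotype from OO × AO: 1/2 AO, 1/2 OO.
Crossing each possibility with the father BB and summing P(type AB): 1/2·1/2 + 1/2·0 = 1/4.

1/4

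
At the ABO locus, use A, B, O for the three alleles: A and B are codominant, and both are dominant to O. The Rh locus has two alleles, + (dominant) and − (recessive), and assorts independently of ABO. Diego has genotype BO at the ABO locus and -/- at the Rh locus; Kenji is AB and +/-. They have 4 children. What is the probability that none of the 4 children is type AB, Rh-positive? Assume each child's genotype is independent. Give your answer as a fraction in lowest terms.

ABO cross BO × AB → 1/4 A, 1/2 B, 1/4 AB.
Rh cross -/- × +/- → 1/2 Rh+, 1/2 Rh-; so P(type AB, Rh-positive) = 1/4 × 1/2 = 1/8 per child.
P(not type AB, Rh-positive) = 7/8 for one child; (7/8)^4 = 2401/4096.

2401/4096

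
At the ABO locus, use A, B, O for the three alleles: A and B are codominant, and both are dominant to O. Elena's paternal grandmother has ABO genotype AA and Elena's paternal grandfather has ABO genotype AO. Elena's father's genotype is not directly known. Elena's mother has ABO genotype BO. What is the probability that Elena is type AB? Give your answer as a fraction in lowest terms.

Elena's father's ABO genotype from AA × AO: 1/2 AA, 1/2 AO.
Crossing each possibility with the mother BO and summing P(type AB): 1/2·1/2 + 1/2·1/4 = 3/8.

3/8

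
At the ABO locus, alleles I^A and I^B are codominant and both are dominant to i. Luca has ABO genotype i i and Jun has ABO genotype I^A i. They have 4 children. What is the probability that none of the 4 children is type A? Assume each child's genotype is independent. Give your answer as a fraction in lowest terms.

ABO cross i i × I^A i → 1/2 O, 1/2 A.
So P(type A) = 1/2 per child.
P(not type A) = 1/2 for one child; (1/2)^4 = 1/16.

1/16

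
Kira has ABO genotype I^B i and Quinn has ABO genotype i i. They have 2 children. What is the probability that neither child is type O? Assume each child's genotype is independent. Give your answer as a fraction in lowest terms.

1/4

ABO cross I^B i × i i → 1/2 O, 1/2 B.
So P(type O) = 1/2 per child.
P(not type O) = 1/2 for one child; (1/2)^2 = 1/4.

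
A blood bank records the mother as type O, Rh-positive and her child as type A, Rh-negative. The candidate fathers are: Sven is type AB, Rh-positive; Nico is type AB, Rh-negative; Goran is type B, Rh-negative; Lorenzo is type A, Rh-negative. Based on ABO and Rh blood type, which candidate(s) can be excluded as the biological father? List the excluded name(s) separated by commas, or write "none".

A candidate is excluded only if no genotype consistent with his phenotype could produce a type A, Rh-negative child with a type O, Rh-positive mother.
Goran (type B, Rh-): no genotype consistent with that phenotype can produce a type-A Rh- child with a type-O mother.

Goran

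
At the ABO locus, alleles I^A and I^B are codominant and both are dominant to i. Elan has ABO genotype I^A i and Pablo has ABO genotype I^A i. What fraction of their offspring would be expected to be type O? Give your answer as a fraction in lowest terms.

ABO cross I^A i × I^A i → offspring phenotypes: 1/4 O, 3/4 A.
So P(type O) = 1/4.

1/4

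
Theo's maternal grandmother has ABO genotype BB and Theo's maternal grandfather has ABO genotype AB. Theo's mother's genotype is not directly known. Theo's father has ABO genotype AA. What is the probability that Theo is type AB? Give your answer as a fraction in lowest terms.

Theo's mother's ABO genotype from BB × AB: 1/2 AB, 1/2 BB.
Crossing each possibility with the father AA and summing P(type AB): 1/2·1/2 + 1/2·1 = 3/4.

3/4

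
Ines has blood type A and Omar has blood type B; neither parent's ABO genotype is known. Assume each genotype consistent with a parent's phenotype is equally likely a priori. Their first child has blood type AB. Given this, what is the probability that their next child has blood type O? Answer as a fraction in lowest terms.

1/36

Possible genotypes: Ines ∈ {I^A I^A, I^A i}; Omar ∈ {I^B I^B, I^B i}.
Weight each parental genotype pair by prior × P(type-AB child):
  I^A I^A × I^B I^B: posterior weight 4/9; P(next child type O) = 0.
  I^A I^A × I^B i: posterior weight 2/9; P(next child type O) = 0.
  I^A i × I^B I^B: posterior weight 2/9; P(next child type O) = 0.
  I^A i × I^B i: posterior weight 1/9; P(next child type O) = 1/4.
Weighted sum = 1/36.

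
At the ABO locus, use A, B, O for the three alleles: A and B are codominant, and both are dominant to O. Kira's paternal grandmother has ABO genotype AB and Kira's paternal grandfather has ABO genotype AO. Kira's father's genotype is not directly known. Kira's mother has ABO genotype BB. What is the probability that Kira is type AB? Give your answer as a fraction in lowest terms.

Kira's father's ABO genotype from AB × AO: 1/4 AA, 1/4 AB, 1/4 AO, 1/4 BO.
Crossing each possibility with the mother BB and summing P(type AB): 1/4·1 + 1/4·1/2 + 1/4·1/2 + 1/4·0 = 1/2.

1/2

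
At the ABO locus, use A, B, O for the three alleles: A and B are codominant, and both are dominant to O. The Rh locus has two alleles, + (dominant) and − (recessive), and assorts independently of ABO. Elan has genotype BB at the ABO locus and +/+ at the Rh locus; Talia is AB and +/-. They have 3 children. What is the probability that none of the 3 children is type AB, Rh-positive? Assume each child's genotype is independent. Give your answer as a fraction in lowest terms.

1/8

ABO cross BB × AB → 1/2 B, 1/2 AB.
Rh cross +/+ × +/- → 1 Rh+; so P(type AB, Rh-positive) = 1/2 × 1 = 1/2 per child.
P(not type AB, Rh-positive) = 1/2 for one child; (1/2)^3 = 1/8.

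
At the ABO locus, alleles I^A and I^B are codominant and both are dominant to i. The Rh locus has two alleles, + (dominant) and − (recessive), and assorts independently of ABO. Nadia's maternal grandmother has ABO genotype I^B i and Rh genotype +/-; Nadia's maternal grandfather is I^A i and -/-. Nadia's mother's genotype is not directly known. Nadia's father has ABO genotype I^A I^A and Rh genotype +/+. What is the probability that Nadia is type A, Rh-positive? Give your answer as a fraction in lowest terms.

3/4

Nadia's mother's ABO genotype from I^B i × I^A i: 1/4 I^A I^B, 1/4 I^A i, 1/4 I^B i, 1/4 i i.
Crossing each possibility with the father I^A I^A and summing P(type A): 1/4·1/2 + 1/4·1 + 1/4·1/2 + 1/4·1 = 3/4.
Similarly for Rh via the mother's Rh distribution: P(Rh+) = 1.
Independent loci: 3/4 × 1 = 3/4.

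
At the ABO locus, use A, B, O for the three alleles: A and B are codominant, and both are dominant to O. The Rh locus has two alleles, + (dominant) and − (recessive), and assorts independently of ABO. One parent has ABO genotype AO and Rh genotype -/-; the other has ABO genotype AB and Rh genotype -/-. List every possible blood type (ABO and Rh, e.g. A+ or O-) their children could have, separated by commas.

A-, B-, AB-

Gametes from AO × AB give offspring ABO genotypes AA, AB, AO, BO, i.e. phenotypes A, B, AB.
Rh cross -/- × -/- → phenotypes Rh-.
Combining independently: A-, B-, AB-.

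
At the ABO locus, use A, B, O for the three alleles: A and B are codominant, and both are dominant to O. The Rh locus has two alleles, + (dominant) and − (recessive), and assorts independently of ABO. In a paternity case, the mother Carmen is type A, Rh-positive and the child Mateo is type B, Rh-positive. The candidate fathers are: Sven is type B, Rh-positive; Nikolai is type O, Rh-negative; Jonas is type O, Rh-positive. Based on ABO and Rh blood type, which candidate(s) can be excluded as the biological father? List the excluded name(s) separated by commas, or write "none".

A candidate is excluded only if no genotype consistent with his phenotype could produce a type B, Rh-positive child with a type A, Rh-positive mother.
Nikolai (type O, Rh-): no genotype consistent with that phenotype can produce a type-B Rh+ child with a type-A mother.
Jonas (type O, Rh+): no genotype consistent with that phenotype can produce a type-B Rh+ child with a type-A mother.

Nikolai, Jonas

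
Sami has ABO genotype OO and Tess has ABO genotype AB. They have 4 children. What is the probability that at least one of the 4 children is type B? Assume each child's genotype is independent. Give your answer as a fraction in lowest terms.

15/16

ABO cross OO × AB → 1/2 A, 1/2 B.
So P(type B) = 1/2 per child.
P(none) = (1/2)^4 = 1/16; P(at least one) = 1 − 1/16 = 15/16.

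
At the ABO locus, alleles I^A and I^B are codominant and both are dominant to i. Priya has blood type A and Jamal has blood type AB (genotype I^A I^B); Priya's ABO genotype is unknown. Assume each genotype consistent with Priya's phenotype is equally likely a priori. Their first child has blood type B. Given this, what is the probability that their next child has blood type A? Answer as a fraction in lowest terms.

Possible genotypes: Priya ∈ {I^A I^A, I^A i}; Jamal ∈ {I^A I^B}.
Weight each parental genotype pair by prior × P(type-B child):
  I^A i × I^A I^B: posterior weight 1; P(next child type A) = 1/2.
Weighted sum = 1/2.

1/2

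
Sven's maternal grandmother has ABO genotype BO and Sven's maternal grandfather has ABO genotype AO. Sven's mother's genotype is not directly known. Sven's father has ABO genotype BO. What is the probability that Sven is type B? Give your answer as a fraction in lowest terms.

Sven's mother's ABO genotype from BO × AO: 1/4 AB, 1/4 AO, 1/4 BO, 1/4 OO.
Crossing each possibility with the father BO and summing P(type B): 1/4·1/2 + 1/4·1/4 + 1/4·3/4 + 1/4·1/2 = 1/2.

1/2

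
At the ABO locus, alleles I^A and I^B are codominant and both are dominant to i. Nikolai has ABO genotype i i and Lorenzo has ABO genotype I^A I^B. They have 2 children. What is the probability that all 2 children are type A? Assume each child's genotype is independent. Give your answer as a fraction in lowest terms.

1/4

ABO cross i i × I^A I^B → 1/2 A, 1/2 B.
So P(type A) = 1/2 per child.
All 2 independent: (1/2)^2 = 1/4.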